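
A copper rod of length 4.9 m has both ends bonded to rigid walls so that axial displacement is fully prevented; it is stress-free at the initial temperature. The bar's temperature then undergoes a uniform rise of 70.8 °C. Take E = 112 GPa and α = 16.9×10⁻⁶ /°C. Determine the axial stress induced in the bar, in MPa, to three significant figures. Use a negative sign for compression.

Free thermal expansion αLΔT = 16.9e-6 · 4900 · 70.8 = 5.863 mm.
The walls impose strain ε = −(5.863)/4900 = -1.1965e-03; σ = Eε = 112000 · -1.1965e-03 = -134 MPa.

-134 MPa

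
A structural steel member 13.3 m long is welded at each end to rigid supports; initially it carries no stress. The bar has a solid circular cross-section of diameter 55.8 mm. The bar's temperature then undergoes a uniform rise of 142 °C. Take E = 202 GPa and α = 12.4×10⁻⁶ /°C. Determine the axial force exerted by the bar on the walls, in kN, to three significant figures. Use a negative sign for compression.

-870 kN

Free thermal expansion αLΔT = 12.4e-6 · 13300 · 142 = 23.42 mm.
The walls impose strain ε = −(23.42)/13300 = -1.7608e-03; σ = Eε = 202000 · -1.7608e-03 = -355.7 MPa.
Wall reaction R = σ·A = -355.7·2445 = -869800 N = -869.8 kN.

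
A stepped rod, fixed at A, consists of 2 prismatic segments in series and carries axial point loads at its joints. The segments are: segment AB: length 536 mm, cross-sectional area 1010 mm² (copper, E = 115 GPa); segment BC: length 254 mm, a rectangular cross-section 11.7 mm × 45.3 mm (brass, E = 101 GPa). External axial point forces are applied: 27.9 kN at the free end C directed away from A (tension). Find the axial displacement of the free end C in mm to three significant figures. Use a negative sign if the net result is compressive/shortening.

Internal axial forces (sectioning from the free end, tension +): N_BC = 27.9 kN, N_AB = 27.9 kN.
A_BC = 530 mm².
δ_AB = 27900·536/(1010·115000) = 0.1288 mm
δ_BC = 27900·254/(530·101000) = 0.1324 mm
δ = Σδ_i = 0.2611 mm.

0.261 mm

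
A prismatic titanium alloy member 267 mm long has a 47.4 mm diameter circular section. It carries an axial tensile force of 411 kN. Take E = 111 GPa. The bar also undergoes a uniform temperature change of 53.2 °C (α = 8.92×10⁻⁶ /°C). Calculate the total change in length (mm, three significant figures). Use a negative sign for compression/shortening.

A = 1765 mm².
δ_mech = NL/(AE) = 411000·267/(1765·111000) = 0.5603 mm.
δ_thermal = αLΔT = 8.92e-6·267·53.2 = 0.1267 mm.
δ = δ_mech + δ_thermal = 0.687 mm.

0.687 mm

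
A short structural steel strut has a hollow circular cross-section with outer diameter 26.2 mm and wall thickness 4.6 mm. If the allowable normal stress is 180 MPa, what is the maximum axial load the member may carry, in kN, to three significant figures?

A = 312.1 mm².
P_max = σ_allow · A = 180 · 312.1 = 56190 N = 56.19 kN.

56.2 kN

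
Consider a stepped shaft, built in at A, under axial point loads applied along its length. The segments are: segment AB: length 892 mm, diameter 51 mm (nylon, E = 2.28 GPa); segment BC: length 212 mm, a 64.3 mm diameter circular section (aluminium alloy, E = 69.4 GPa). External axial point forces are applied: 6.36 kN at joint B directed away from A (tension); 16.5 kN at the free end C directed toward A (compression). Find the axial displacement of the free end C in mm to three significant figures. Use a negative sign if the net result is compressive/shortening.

Internal axial forces (sectioning from the free end, tension +): N_BC = -16.5 kN, N_AB = -10.14 kN.
A_AB = 2043 mm².
A_BC = 3247 mm².
δ_AB = -10140·892/(2043·2280) = -1.942 mm
δ_BC = -16500·212/(3247·69400) = -0.01552 mm
δ = Σδ_i = -1.957 mm.

-1.96 mm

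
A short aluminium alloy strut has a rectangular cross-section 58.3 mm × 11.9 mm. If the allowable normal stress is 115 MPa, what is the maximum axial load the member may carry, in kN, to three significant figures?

A = 693.8 mm².
P_max = σ_allow · A = 115 · 693.8 = 79780 N = 79.78 kN.

79.8 kN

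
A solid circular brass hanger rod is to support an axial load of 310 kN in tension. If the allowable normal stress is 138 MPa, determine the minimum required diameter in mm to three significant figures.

Required area A ≥ P/σ_allow = 310000/138 = 2246 mm².
For a solid circular section, d ≥ √(4A/π) = 53.48 mm.

53.5 mm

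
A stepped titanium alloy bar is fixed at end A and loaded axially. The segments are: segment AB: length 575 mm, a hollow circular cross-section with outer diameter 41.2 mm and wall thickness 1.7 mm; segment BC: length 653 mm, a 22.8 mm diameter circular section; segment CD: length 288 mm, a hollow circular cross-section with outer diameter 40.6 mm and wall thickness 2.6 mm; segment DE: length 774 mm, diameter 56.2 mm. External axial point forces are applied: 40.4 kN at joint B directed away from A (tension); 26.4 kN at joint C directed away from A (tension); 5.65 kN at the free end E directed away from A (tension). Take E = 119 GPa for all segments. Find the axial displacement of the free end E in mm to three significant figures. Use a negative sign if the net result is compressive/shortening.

2.15 mm

Internal axial forces (sectioning from the free end, tension +): N_DE = 5.65 kN, N_CD = 5.65 kN, N_BC = 32.05 kN, N_AB = 72.45 kN.
A_AB = 211 mm².
A_BC = 408.3 mm².
A_CD = 310.4 mm².
A_DE = 2481 mm².
δ_AB = 72450·575/(211·119000) = 1.659 mm
δ_BC = 32050·653/(408.3·119000) = 0.4308 mm
δ_CD = 5650·288/(310.4·119000) = 0.04405 mm
δ_DE = 5650·774/(2481·119000) = 0.01481 mm
δ = Σδ_i = 2.149 mm.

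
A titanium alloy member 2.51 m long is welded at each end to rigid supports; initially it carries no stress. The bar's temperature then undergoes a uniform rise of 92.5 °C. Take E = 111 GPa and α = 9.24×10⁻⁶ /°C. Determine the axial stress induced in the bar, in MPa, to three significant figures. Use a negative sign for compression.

-94.9 MPa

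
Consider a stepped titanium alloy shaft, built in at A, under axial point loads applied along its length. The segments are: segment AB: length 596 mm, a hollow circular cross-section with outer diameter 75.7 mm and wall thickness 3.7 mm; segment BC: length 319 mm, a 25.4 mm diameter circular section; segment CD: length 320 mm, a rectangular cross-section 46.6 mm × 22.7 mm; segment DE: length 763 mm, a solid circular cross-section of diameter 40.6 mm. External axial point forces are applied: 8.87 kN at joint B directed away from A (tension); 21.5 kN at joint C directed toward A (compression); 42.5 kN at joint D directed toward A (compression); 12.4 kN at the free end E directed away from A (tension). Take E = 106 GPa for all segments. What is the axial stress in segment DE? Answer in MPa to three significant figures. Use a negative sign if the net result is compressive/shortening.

Internal axial forces (sectioning from the free end, tension +): N_DE = 12.4 kN, N_CD = -30.1 kN, N_BC = -51.6 kN, N_AB = -42.73 kN.
A_DE = 1295 mm².
σ_DE = N_DE/A_DE = 12400/1295 = 9.578 MPa.

9.58 MPa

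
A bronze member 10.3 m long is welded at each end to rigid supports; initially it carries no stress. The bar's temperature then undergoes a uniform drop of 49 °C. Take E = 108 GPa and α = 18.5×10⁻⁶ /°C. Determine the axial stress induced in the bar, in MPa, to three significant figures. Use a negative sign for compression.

97.9 MPa

Free thermal expansion αLΔT = 18.5e-6 · 10300 · -49 = -9.337 mm.
The walls impose strain ε = −(-9.337)/10300 = 9.0650e-04; σ = Eε = 108000 · 9.0650e-04 = 97.9 MPa.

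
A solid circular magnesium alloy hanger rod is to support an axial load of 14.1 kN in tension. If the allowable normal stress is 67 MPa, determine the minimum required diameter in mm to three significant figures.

16.4 mm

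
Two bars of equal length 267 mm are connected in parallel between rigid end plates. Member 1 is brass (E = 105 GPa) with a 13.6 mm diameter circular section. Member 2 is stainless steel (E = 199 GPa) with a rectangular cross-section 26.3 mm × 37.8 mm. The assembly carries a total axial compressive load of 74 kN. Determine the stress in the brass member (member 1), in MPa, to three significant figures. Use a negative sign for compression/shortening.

-36.5 MPa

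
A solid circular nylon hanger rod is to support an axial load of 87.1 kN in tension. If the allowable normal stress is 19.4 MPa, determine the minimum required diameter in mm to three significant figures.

Required area A ≥ P/σ_allow = 87100/19.4 = 4490 mm².
For a solid circular section, d ≥ √(4A/π) = 75.61 mm.

75.6 mm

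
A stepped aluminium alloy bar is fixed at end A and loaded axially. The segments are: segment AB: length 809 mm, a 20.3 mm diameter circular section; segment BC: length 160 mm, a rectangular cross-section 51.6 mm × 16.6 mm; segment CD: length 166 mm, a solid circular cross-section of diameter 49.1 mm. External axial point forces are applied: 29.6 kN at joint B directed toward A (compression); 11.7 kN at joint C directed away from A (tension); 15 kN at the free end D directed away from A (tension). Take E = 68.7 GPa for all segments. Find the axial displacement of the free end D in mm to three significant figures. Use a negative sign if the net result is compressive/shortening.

Internal axial forces (sectioning from the free end, tension +): N_CD = 15 kN, N_BC = 26.7 kN, N_AB = -2.9 kN.
A_AB = 323.7 mm².
A_BC = 856.6 mm².
A_CD = 1893 mm².
δ_AB = -2900·809/(323.7·68700) = -0.1055 mm
δ_BC = 26700·160/(856.6·68700) = 0.0726 mm
δ_CD = 15000·166/(1893·68700) = 0.01914 mm
δ = Σδ_i = -0.01377 mm.

-0.0138 mm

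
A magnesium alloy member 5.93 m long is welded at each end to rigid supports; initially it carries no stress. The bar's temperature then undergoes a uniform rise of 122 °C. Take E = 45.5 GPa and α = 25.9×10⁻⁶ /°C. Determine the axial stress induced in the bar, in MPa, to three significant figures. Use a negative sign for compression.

-144 MPa

Free thermal expansion αLΔT = 25.9e-6 · 5930 · 122 = 18.74 mm.
The walls impose strain ε = −(18.74)/5930 = -3.1598e-03; σ = Eε = 45500 · -3.1598e-03 = -143.8 MPa.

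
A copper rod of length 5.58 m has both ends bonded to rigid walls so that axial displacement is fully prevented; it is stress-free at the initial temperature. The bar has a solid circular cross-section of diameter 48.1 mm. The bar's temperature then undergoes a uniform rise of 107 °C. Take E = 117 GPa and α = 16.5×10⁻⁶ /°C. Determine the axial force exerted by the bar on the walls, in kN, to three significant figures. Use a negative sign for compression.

-375 kN

Free thermal expansion αLΔT = 16.5e-6 · 5580 · 107 = 9.851 mm.
The walls impose strain ε = −(9.851)/5580 = -1.7655e-03; σ = Eε = 117000 · -1.7655e-03 = -206.6 MPa.
Wall reaction R = σ·A = -206.6·1817 = -375300 N = -375.3 kN.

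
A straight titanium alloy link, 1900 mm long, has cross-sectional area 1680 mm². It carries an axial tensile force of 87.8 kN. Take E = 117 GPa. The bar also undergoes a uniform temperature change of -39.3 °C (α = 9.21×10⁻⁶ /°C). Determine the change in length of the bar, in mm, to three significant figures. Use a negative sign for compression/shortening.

δ_mech = NL/(AE) = 87800·1900/(1680·117000) = 0.8487 mm.
δ_thermal = αLΔT = 9.21e-6·1900·-39.3 = -0.6877 mm.
δ = δ_mech + δ_thermal = 0.161 mm.

0.161 mm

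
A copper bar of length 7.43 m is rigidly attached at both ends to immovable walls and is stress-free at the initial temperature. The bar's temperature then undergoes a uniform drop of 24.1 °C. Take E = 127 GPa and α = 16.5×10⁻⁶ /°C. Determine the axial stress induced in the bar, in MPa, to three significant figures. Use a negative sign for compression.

50.5 MPa

Free thermal expansion αLΔT = 16.5e-6 · 7430 · -24.1 = -2.955 mm.
The walls impose strain ε = −(-2.955)/7430 = 3.9765e-04; σ = Eε = 127000 · 3.9765e-04 = 50.5 MPa.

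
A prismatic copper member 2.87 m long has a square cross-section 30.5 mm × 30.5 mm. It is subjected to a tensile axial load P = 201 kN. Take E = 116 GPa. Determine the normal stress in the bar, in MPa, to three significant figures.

216 MPa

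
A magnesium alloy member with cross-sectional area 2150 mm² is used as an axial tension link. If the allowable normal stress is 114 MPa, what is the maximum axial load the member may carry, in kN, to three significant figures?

245 kN

P_max = σ_allow · A = 114 · 2150 = 245100 N = 245.1 kN.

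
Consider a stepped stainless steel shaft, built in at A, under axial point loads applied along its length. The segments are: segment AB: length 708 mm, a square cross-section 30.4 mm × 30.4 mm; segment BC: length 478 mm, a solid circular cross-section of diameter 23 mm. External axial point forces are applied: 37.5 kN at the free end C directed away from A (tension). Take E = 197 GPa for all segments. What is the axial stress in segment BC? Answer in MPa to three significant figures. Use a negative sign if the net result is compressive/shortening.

Internal axial forces (sectioning from the free end, tension +): N_BC = 37.5 kN, N_AB = 37.5 kN.
A_BC = 415.5 mm².
σ_BC = N_BC/A_BC = 37500/415.5 = 90.26 MPa.

90.3 MPa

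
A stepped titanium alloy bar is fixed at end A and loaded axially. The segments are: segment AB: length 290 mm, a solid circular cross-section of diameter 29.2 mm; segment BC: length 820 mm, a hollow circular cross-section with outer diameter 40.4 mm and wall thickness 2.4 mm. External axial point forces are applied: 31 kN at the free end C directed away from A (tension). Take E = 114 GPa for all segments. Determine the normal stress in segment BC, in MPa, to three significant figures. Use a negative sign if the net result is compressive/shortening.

108 MPa

Internal axial forces (sectioning from the free end, tension +): N_BC = 31 kN, N_AB = 31 kN.
A_BC = 286.5 mm².
σ_BC = N_BC/A_BC = 31000/286.5 = 108.2 MPa.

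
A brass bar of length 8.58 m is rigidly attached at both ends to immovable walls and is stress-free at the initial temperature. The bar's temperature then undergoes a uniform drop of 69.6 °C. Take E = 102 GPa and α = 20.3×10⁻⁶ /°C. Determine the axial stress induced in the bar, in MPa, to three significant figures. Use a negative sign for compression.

144 MPa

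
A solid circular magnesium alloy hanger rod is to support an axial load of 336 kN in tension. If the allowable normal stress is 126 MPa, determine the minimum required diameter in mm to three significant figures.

Required area A ≥ P/σ_allow = 336000/126 = 2667 mm².
For a solid circular section, d ≥ √(4A/π) = 58.27 mm.

58.3 mm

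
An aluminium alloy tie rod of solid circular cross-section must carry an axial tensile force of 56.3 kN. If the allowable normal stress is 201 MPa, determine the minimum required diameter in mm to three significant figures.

18.9 mm

Required area A ≥ P/σ_allow = 56300/201 = 280.1 mm².
For a solid circular section, d ≥ √(4A/π) = 18.88 mm.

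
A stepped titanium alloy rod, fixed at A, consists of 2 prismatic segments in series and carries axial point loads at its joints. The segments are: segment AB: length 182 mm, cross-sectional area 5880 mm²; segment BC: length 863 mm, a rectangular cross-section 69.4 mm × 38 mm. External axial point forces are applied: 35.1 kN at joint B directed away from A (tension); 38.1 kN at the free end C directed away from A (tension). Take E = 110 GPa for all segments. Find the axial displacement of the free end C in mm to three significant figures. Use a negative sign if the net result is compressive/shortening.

0.134 mm

Internal axial forces (sectioning from the free end, tension +): N_BC = 38.1 kN, N_AB = 73.2 kN.
A_BC = 2637 mm².
δ_AB = 73200·182/(5880·110000) = 0.0206 mm
δ_BC = 38100·863/(2637·110000) = 0.1133 mm
δ = Σδ_i = 0.1339 mm.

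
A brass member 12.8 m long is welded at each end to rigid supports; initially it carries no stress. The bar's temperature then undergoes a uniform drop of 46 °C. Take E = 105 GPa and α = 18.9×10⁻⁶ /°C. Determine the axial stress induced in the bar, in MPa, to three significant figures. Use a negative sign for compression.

91.3 MPa

Free thermal expansion αLΔT = 18.9e-6 · 12800 · -46 = -11.13 mm.
The walls impose strain ε = −(-11.13)/12800 = 8.6940e-04; σ = Eε = 105000 · 8.6940e-04 = 91.29 MPa.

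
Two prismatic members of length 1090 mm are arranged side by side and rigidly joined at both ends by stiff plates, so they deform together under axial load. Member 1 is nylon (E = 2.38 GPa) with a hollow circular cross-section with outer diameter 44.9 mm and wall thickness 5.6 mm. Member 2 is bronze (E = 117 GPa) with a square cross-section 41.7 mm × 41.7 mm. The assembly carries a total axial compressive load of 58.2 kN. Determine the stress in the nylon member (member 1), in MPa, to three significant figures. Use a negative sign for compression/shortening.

-0.675 MPa

A_1 = 691.4 mm².
A_2 = 1739 mm².
Equal strain + equilibrium ⇒ each member carries load in proportion to AE: A₁E₁ = 1646000 N, A₂E₂ = 203500000 N, ΣAE = 205100000 N.
σ₁ = P·E₁/ΣAE = -58200·2380/205100000 = -0.6754 MPa.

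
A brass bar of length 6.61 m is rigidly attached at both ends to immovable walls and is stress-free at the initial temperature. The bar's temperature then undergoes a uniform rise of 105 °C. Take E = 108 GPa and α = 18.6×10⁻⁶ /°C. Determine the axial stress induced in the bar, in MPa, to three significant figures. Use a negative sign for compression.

-211 MPa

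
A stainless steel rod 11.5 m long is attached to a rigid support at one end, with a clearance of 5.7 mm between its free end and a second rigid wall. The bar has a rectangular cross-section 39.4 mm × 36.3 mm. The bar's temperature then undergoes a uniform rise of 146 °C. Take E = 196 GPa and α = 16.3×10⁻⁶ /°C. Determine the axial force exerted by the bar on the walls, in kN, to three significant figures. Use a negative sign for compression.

Free thermal expansion αLΔT = 16.3e-6 · 11500 · 146 = 27.37 mm.
The walls engage after the gap closes; constrained expansion = 27.37 − 5.7 = 21.67 mm.
The walls impose strain ε = −(21.67)/11500 = -1.8841e-03; σ = Eε = 196000 · -1.8841e-03 = -369.3 MPa.
Wall reaction R = σ·A = -369.3·1430 = -528200 N = -528.2 kN.

-528 kN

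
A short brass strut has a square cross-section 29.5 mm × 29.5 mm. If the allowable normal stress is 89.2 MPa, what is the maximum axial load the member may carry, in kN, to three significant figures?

A = 870.2 mm².
P_max = σ_allow · A = 89.2 · 870.2 = 77630 N = 77.63 kN.

77.6 kN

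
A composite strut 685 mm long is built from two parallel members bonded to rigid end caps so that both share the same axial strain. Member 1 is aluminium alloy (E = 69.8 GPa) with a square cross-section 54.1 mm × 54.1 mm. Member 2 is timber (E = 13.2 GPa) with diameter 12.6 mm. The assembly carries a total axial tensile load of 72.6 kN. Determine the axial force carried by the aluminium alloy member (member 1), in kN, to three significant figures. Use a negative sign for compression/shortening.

72.0 kN

A_1 = 2927 mm².
A_2 = 124.7 mm².
Equal strain + equilibrium ⇒ each member carries load in proportion to AE: A₁E₁ = 204300000 N, A₂E₂ = 1646000 N, ΣAE = 205900000 N.
F₁ = P·A₁E₁/ΣAE = 72600·204300000/205900000 = 72020 N.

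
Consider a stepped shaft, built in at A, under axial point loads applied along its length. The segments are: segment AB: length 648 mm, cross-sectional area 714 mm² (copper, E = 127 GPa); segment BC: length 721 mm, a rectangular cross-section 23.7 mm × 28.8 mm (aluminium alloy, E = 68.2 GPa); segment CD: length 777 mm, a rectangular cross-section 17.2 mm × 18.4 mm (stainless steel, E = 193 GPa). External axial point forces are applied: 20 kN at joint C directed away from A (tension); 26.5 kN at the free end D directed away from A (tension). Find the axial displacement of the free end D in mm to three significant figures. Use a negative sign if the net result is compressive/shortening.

1.39 mm

Internal axial forces (sectioning from the free end, tension +): N_CD = 26.5 kN, N_BC = 46.5 kN, N_AB = 46.5 kN.
A_BC = 682.6 mm².
A_CD = 316.5 mm².
δ_AB = 46500·648/(714·127000) = 0.3323 mm
δ_BC = 46500·721/(682.6·68200) = 0.7202 mm
δ_CD = 26500·777/(316.5·193000) = 0.3371 mm
δ = Σδ_i = 1.39 mm.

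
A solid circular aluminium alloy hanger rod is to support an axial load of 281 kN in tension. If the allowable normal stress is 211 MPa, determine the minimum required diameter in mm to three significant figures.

Required area A ≥ P/σ_allow = 281000/211 = 1332 mm².
For a solid circular section, d ≥ √(4A/π) = 41.18 mm.

41.2 mm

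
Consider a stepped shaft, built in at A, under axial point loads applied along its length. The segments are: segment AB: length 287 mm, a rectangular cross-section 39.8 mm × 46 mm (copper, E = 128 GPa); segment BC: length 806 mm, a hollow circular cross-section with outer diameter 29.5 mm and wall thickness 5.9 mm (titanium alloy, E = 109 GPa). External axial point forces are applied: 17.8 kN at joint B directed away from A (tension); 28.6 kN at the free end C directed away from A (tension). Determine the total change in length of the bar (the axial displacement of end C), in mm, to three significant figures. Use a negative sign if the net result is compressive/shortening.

0.540 mm

Internal axial forces (sectioning from the free end, tension +): N_BC = 28.6 kN, N_AB = 46.4 kN.
A_AB = 1831 mm².
A_BC = 437.4 mm².
δ_AB = 46400·287/(1831·128000) = 0.05683 mm
δ_BC = 28600·806/(437.4·109000) = 0.4835 mm
δ = Σδ_i = 0.5403 mm.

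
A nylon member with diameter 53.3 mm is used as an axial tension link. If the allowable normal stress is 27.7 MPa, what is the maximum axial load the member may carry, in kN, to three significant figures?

61.8 kN

A = 2231 mm².
P_max = σ_allow · A = 27.7 · 2231 = 61810 N = 61.81 kN.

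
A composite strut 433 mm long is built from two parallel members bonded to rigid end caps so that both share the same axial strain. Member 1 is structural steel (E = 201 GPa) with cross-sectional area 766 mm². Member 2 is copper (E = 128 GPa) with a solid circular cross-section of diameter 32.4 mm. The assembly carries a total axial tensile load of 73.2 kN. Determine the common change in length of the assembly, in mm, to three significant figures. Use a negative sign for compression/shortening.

0.122 mm

A_2 = 824.5 mm².
Equal strain + equilibrium ⇒ each member carries load in proportion to AE: A₁E₁ = 154000000 N, A₂E₂ = 105500000 N, ΣAE = 259500000 N.
δ = PL/ΣAE = 73200·433/259500000 = 0.1221 mm.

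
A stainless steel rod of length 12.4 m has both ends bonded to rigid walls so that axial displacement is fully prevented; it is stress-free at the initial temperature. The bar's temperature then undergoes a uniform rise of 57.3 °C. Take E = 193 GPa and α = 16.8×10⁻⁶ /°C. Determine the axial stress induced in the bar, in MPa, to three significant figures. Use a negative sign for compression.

-186 MPa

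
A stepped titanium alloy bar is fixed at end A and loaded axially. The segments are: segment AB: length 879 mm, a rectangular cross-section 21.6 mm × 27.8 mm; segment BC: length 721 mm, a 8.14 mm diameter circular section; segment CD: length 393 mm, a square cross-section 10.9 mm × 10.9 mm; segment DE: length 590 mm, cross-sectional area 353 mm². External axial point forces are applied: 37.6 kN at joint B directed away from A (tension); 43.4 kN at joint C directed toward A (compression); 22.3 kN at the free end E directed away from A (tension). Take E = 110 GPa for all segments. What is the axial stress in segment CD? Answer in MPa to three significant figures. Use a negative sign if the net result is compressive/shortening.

Internal axial forces (sectioning from the free end, tension +): N_DE = 22.3 kN, N_CD = 22.3 kN, N_BC = -21.1 kN, N_AB = 16.5 kN.
A_CD = 118.8 mm².
σ_CD = N_CD/A_CD = 22300/118.8 = 187.7 MPa.

188 MPa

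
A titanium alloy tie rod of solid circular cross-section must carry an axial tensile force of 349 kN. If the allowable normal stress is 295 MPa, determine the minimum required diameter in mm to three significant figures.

38.8 mm

Required area A ≥ P/σ_allow = 349000/295 = 1183 mm².
For a solid circular section, d ≥ √(4A/π) = 38.81 mm.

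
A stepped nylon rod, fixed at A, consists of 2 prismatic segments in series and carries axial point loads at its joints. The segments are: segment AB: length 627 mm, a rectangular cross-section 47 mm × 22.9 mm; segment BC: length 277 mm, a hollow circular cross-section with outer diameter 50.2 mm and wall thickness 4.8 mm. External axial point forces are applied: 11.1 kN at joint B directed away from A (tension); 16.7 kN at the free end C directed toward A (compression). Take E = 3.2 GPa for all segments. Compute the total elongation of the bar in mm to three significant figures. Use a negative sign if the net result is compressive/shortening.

Internal axial forces (sectioning from the free end, tension +): N_BC = -16.7 kN, N_AB = -5.6 kN.
A_AB = 1076 mm².
A_BC = 684.6 mm².
δ_AB = -5600·627/(1076·3200) = -1.019 mm
δ_BC = -16700·277/(684.6·3200) = -2.112 mm
δ = Σδ_i = -3.131 mm.

-3.13 mm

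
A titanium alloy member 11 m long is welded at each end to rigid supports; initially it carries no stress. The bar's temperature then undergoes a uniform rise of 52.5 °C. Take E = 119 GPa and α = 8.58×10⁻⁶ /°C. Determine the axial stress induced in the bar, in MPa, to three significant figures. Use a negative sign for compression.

Free thermal expansion αLΔT = 8.58e-6 · 11000 · 52.5 = 4.955 mm.
The walls impose strain ε = −(4.955)/11000 = -4.5045e-04; σ = Eε = 119000 · -4.5045e-04 = -53.6 MPa.

-53.6 MPa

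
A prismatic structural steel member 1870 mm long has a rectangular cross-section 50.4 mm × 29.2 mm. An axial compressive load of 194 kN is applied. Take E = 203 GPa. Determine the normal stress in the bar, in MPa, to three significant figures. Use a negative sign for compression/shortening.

-132 MPa

A = 1472 mm².
σ = N/A = -194000/1472 = -131.8 MPa.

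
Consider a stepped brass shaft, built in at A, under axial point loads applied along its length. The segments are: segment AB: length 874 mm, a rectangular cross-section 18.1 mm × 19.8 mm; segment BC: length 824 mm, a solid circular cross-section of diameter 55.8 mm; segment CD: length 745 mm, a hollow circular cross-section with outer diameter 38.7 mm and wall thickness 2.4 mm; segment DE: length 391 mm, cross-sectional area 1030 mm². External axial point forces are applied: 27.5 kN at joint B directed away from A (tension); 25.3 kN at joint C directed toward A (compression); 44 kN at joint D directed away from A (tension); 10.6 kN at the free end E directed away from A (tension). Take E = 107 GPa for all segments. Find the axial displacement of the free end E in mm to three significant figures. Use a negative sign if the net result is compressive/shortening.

Internal axial forces (sectioning from the free end, tension +): N_DE = 10.6 kN, N_CD = 54.6 kN, N_BC = 29.3 kN, N_AB = 56.8 kN.
A_AB = 358.4 mm².
A_BC = 2445 mm².
A_CD = 273.7 mm².
δ_AB = 56800·874/(358.4·107000) = 1.295 mm
δ_BC = 29300·824/(2445·107000) = 0.09227 mm
δ_CD = 54600·745/(273.7·107000) = 1.389 mm
δ_DE = 10600·391/(1030·107000) = 0.03761 mm
δ = Σδ_i = 2.813 mm.

2.81 mm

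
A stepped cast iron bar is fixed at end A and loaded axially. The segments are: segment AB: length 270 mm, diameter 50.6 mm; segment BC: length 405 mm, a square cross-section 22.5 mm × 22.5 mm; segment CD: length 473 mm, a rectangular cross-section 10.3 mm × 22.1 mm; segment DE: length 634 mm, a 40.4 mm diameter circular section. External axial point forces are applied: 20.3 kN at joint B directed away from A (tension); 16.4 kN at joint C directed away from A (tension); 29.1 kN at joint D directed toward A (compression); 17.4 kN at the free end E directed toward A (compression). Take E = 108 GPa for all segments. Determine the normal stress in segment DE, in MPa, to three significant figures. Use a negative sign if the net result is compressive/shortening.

Internal axial forces (sectioning from the free end, tension +): N_DE = -17.4 kN, N_CD = -46.5 kN, N_BC = -30.1 kN, N_AB = -9.8 kN.
A_DE = 1282 mm².
σ_DE = N_DE/A_DE = -17400/1282 = -13.57 MPa.

-13.6 MPa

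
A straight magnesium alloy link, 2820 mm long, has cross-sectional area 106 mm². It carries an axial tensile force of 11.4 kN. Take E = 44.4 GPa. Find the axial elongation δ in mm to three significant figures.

δ_mech = NL/(AE) = 11400·2820/(106·44400) = 6.831 mm.

6.83 mm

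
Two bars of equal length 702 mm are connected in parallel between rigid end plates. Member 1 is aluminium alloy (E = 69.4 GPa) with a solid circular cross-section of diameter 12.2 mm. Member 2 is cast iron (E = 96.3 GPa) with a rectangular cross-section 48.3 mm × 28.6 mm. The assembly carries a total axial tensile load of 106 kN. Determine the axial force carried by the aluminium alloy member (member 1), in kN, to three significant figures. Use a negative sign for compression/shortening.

6.09 kN

A_1 = 116.9 mm².
A_2 = 1381 mm².
Equal strain + equilibrium ⇒ each member carries load in proportion to AE: A₁E₁ = 8113000 N, A₂E₂ = 133000000 N, ΣAE = 141100000 N.
F₁ = P·A₁E₁/ΣAE = 106000·8113000/141100000 = 6093 N.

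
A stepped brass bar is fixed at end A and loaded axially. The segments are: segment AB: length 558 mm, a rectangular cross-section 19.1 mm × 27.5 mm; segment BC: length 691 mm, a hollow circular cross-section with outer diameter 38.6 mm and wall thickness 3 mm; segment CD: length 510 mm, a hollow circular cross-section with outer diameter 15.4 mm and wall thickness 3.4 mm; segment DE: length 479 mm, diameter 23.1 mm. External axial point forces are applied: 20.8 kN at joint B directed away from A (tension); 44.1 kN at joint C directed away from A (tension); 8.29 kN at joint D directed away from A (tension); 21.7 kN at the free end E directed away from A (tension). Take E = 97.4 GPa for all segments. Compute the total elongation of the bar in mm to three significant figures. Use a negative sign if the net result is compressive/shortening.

Internal axial forces (sectioning from the free end, tension +): N_DE = 21.7 kN, N_CD = 29.99 kN, N_BC = 74.09 kN, N_AB = 94.89 kN.
A_AB = 525.2 mm².
A_BC = 335.5 mm².
A_CD = 128.2 mm².
A_DE = 419.1 mm².
δ_AB = 94890·558/(525.2·97400) = 1.035 mm
δ_BC = 74090·691/(335.5·97400) = 1.567 mm
δ_CD = 29990·510/(128.2·97400) = 1.225 mm
δ_DE = 21700·479/(419.1·97400) = 0.2546 mm
δ = Σδ_i = 4.081 mm.

4.08 mm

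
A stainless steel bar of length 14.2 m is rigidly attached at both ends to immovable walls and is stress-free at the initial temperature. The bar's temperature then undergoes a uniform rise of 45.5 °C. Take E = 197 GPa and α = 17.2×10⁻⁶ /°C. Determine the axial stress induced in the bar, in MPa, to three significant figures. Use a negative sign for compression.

-154 MPa

Free thermal expansion αLΔT = 17.2e-6 · 14200 · 45.5 = 11.11 mm.
The walls impose strain ε = −(11.11)/14200 = -7.8260e-04; σ = Eε = 197000 · -7.8260e-04 = -154.2 MPa.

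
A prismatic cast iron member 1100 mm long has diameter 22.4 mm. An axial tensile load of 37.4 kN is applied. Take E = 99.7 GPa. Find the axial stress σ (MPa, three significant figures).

A = 394.1 mm².
σ = N/A = 37400/394.1 = 94.9 MPa.

94.9 MPa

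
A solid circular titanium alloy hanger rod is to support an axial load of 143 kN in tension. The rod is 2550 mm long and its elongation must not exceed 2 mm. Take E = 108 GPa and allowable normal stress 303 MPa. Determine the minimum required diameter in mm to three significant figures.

46.4 mm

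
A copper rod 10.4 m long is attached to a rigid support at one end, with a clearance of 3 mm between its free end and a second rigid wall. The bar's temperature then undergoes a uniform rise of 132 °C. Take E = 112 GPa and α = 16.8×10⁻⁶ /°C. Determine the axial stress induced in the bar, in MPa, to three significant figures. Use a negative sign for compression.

-216 MPa

Free thermal expansion αLΔT = 16.8e-6 · 10400 · 132 = 23.06 mm.
The walls engage after the gap closes; constrained expansion = 23.06 − 3 = 20.06 mm.
The walls impose strain ε = −(20.06)/10400 = -1.9291e-03; σ = Eε = 112000 · -1.9291e-03 = -216.1 MPa.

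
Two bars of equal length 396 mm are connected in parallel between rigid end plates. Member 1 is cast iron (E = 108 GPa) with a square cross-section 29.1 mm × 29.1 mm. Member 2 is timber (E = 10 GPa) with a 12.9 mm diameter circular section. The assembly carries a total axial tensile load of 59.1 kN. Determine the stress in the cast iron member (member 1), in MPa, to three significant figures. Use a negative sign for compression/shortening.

A_1 = 846.8 mm².
A_2 = 130.7 mm².
Equal strain + equilibrium ⇒ each member carries load in proportion to AE: A₁E₁ = 91460000 N, A₂E₂ = 1307000 N, ΣAE = 92760000 N.
σ₁ = P·E₁/ΣAE = 59100·108000/92760000 = 68.81 MPa.

68.8 MPa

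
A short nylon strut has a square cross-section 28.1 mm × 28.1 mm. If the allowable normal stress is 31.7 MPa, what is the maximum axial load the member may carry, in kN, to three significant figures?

25.0 kN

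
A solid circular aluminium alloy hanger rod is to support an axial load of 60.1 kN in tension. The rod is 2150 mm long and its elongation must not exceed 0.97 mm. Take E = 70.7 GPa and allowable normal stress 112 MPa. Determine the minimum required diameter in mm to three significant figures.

49.0 mm

Required area A ≥ P/σ_allow = 60100/112 = 536.6 mm².
For a solid circular section, d ≥ √(4A/π) = 26.14 mm.
Elongation limit: A ≥ PL/(Eδ_allow) = 60100·2150/(70700·0.97) = 1884 mm² ⇒ d ≥ 48.98 mm.
The elongation limit governs.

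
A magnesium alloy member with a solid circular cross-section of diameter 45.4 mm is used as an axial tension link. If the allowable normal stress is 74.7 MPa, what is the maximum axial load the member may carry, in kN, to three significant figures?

121 kN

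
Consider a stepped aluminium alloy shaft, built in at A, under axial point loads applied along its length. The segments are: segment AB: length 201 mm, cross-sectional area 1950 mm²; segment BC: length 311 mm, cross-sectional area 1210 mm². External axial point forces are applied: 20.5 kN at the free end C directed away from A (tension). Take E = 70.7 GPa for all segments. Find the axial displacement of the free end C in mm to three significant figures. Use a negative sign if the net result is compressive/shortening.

0.104 mm

Internal axial forces (sectioning from the free end, tension +): N_BC = 20.5 kN, N_AB = 20.5 kN.
δ_AB = 20500·201/(1950·70700) = 0.02989 mm
δ_BC = 20500·311/(1210·70700) = 0.07453 mm
δ = Σδ_i = 0.1044 mm.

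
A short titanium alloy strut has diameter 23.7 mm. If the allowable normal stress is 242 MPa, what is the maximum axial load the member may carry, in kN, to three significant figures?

A = 441.2 mm².
P_max = σ_allow · A = 242 · 441.2 = 106800 N = 106.8 kN.

107 kN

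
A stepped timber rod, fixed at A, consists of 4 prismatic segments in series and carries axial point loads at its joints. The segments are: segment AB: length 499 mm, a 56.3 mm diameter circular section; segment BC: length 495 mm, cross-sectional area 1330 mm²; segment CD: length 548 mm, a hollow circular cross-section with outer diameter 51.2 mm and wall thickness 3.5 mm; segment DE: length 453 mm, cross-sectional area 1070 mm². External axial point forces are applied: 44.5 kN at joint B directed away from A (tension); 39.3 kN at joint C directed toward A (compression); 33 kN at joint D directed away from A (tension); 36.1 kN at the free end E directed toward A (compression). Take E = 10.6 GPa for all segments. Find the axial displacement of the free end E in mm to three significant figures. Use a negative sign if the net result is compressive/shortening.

Internal axial forces (sectioning from the free end, tension +): N_DE = -36.1 kN, N_CD = -3.1 kN, N_BC = -42.4 kN, N_AB = 2.1 kN.
A_AB = 2489 mm².
A_CD = 524.5 mm².
δ_AB = 2100·499/(2489·10600) = 0.03971 mm
δ_BC = -42400·495/(1330·10600) = -1.489 mm
δ_CD = -3100·548/(524.5·10600) = -0.3056 mm
δ_DE = -36100·453/(1070·10600) = -1.442 mm
δ = Σδ_i = -3.196 mm.

-3.20 mm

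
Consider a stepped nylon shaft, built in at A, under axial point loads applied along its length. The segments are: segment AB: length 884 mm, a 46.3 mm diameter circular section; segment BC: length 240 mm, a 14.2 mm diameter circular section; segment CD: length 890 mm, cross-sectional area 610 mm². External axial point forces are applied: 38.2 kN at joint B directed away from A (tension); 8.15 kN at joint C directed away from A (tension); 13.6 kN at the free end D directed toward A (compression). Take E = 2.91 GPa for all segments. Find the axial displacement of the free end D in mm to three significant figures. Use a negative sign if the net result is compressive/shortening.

-3.75 mm

Internal axial forces (sectioning from the free end, tension +): N_CD = -13.6 kN, N_BC = -5.45 kN, N_AB = 32.75 kN.
A_AB = 1684 mm².
A_BC = 158.4 mm².
δ_AB = 32750·884/(1684·2910) = 5.909 mm
δ_BC = -5450·240/(158.4·2910) = -2.838 mm
δ_CD = -13600·890/(610·2910) = -6.819 mm
δ = Σδ_i = -3.748 mm.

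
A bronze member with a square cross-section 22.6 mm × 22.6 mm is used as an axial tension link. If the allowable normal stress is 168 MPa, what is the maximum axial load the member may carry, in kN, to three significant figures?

85.8 kN

A = 510.8 mm².
P_max = σ_allow · A = 168 · 510.8 = 85810 N = 85.81 kN.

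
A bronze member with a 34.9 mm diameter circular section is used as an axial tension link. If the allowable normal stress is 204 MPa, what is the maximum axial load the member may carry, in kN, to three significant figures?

195 kN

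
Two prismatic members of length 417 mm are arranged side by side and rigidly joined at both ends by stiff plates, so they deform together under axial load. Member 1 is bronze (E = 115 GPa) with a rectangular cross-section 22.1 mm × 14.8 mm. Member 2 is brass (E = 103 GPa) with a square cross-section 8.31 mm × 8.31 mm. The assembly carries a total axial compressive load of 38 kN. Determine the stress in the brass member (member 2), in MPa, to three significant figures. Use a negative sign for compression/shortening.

A_1 = 327.1 mm².
A_2 = 69.06 mm².
Equal strain + equilibrium ⇒ each member carries load in proportion to AE: A₁E₁ = 37610000 N, A₂E₂ = 7113000 N, ΣAE = 44730000 N.
σ₂ = P·E₂/ΣAE = -38000·103000/44730000 = -87.51 MPa.

-87.5 MPa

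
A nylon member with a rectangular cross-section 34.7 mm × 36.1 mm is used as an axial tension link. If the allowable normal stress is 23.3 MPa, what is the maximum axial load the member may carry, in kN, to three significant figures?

A = 1253 mm².
P_max = σ_allow · A = 23.3 · 1253 = 29190 N = 29.19 kN.

29.2 kN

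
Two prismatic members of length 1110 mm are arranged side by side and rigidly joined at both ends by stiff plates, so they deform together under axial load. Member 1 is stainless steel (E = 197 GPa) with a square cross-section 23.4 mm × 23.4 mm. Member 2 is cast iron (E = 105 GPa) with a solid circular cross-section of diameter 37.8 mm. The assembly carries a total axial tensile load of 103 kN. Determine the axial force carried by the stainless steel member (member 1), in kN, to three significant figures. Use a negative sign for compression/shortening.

A_1 = 547.6 mm².
A_2 = 1122 mm².
Equal strain + equilibrium ⇒ each member carries load in proportion to AE: A₁E₁ = 107900000 N, A₂E₂ = 117800000 N, ΣAE = 225700000 N.
F₁ = P·A₁E₁/ΣAE = 103000·107900000/225700000 = 49230 N.

49.2 kN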